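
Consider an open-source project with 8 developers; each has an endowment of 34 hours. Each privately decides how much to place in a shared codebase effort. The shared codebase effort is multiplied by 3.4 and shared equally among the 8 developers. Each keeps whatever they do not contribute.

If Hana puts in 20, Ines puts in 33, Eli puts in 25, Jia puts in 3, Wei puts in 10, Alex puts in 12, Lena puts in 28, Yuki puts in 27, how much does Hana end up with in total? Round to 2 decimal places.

81.15 hours

Total contributed: 20 + 33 + 25 + 3 + 10 + 12 + 28 + 27 = 158.
Each receives 3.4 × 158 / 8 = 67.15 from the shared codebase effort.
Hana keeps 34 − 20 = 14, so Hana's payoff is 14 + 67.15 = 81.15.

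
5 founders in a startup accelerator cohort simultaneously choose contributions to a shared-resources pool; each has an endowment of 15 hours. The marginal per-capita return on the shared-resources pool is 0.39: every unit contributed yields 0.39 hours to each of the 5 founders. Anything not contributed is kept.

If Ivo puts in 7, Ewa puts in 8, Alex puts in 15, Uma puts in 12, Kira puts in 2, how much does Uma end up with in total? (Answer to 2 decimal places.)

20.16 hours

Total contributed: 7 + 8 + 15 + 12 + 2 = 44.
Each receives 0.39 × 44 = 17.16 from the shared-resources pool.
Uma keeps 15 − 12 = 3, so Uma's payoff is 3 + 17.16 = 20.16.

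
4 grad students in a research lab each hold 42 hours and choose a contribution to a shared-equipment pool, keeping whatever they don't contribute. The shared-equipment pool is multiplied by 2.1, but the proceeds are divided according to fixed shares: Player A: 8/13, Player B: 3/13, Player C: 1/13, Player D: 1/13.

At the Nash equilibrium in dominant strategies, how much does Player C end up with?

Each unit j contributes comes back to j as 2.1 × (j's share), so j prefers to contribute only if that share exceeds 1/2.1 = 0.4762; otherwise keeping the unit dominates.
Player A alone (share 8/13) is above the threshold, contributing 42; the remaining 3 contribute 0. Total contributed: 42.
Player C keeps 42 and receives 2.1 × 42 × 1/13 = 6.78 from the shared-equipment pool, for a payoff of 48.78.

48.78 hours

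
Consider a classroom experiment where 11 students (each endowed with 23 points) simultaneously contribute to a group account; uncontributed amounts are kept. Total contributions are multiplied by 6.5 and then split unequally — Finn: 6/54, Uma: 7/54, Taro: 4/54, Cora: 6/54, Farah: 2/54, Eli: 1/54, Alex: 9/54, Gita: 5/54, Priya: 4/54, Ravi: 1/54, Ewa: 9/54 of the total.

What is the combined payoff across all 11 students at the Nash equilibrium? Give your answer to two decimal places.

506.00 points

Each unit j contributes comes back to j as 6.5 × (j's share), so j prefers to contribute only if that share exceeds 1/6.5 = 0.1538; otherwise keeping the unit dominates.
The shares above 0.1538 belong to Alex and Ewa, contributing 23 each; the remaining 9 contribute 0. Total contributed: 46.
The group account pays out 6.5 × 46 = 299.00 in total (split across the unequal shares, but the aggregate is all that matters for the group sum).
The 9 free-riders keep 23 each, adding 207. Group total = 207 + 299.00 = 506.00.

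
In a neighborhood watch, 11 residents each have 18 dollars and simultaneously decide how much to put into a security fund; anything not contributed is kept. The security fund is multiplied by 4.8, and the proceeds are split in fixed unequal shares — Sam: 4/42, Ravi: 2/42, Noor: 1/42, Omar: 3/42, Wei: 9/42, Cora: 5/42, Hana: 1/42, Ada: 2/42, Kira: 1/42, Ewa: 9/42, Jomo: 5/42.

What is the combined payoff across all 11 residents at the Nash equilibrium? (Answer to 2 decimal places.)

For player j, contributing a unit is worthwhile iff 4.8 × (j's share) ≥ 1, i.e. iff j's share is at least 0.2083.
Wei and Ewa are above the threshold, contributing 18 each; the remaining 9 contribute 0. Total contributed: 36.
The security fund pays out 4.8 × 36 = 172.80 in total (split across the unequal shares, but the aggregate is all that matters for the group sum).
The 9 free-riders keep 18 each, adding 162. Group total = 162 + 172.80 = 334.80.

334.80 dollars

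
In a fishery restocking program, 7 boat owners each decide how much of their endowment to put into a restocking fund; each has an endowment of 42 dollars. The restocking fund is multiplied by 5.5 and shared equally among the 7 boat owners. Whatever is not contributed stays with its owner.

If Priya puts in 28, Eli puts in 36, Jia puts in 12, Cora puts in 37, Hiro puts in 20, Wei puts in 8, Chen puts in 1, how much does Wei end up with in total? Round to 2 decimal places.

Total contributed: 28 + 36 + 12 + 37 + 20 + 8 + 1 = 142.
Each receives 5.5 × 142 / 7 = 111.57 from the restocking fund.
Wei keeps 42 − 8 = 34, so Wei's payoff is 34 + 111.57 = 145.57.

145.57 dollars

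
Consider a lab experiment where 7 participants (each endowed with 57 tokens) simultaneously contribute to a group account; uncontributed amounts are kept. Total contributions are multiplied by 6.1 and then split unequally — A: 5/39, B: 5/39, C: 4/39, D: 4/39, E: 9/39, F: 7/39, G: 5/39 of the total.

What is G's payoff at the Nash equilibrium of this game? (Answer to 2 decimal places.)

146.15 tokens

Player j's private return per contributed unit is 6.1 × (j's share). Contributing is weakly dominant for j when that share is at least 1/6.1 = 0.1639, and contributing 0 is dominant otherwise.
E and F clear that bar, contributing 57 each; the remaining 5 contribute 0. Total contributed: 114.
G keeps 57 and receives 6.1 × 114 × 5/39 = 89.15 from the group account, for a payoff of 146.15.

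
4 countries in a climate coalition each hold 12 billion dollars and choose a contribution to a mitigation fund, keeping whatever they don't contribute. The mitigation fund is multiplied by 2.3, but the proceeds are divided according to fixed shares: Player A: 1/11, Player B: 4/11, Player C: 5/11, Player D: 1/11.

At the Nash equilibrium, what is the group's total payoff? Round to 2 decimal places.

A player with share s gets back 2.3·s per unit contributed, so full contribution is dominant for anyone with s > 1/2.3 = 0.4348 and zero contribution is dominant for anyone below.
The only share above 0.4348 is Player C's 5/11, contributing 12; the remaining 3 contribute 0. Total contributed: 12.
The mitigation fund pays out 2.3 × 12 = 27.60 in total (split across the unequal shares, but the aggregate is all that matters for the group sum).
The 3 free-riders keep 12 each, adding 36. Group total = 36 + 27.60 = 63.60.

63.60 billion dollars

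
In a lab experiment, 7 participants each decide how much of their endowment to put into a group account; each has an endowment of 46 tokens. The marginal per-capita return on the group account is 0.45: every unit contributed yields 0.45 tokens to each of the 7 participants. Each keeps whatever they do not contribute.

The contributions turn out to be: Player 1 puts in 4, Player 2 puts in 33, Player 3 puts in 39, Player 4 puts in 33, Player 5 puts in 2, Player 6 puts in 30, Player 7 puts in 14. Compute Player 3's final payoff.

76.75 tokens

Total contributed: 4 + 33 + 39 + 33 + 2 + 30 + 14 = 155.
Each receives 0.45 × 155 = 69.75 from the group account.
Player 3 keeps 46 − 39 = 7, so Player 3's payoff is 7 + 69.75 = 76.75.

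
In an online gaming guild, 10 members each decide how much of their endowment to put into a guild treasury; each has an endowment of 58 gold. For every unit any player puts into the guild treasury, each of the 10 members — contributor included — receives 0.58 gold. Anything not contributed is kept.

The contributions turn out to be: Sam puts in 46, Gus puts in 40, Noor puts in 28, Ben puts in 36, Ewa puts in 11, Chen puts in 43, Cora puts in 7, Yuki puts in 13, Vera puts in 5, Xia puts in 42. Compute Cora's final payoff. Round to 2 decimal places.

Total contributed: 46 + 40 + 28 + 36 + 11 + 43 + 7 + 13 + 5 + 42 = 271.
Each receives 0.58 × 271 = 157.18 from the guild treasury.
Cora keeps 58 − 7 = 51, so Cora's payoff is 51 + 157.18 = 208.18.

208.18 gold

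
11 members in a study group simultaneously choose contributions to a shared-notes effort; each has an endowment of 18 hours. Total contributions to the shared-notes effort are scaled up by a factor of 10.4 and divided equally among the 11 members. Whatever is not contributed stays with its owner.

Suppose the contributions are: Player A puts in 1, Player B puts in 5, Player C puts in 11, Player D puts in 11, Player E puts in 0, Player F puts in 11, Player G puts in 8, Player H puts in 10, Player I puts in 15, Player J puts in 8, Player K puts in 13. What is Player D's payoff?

94.93 hours

Total contributed: 1 + 5 + 11 + 11 + 0 + 11 + 8 + 10 + 15 + 8 + 13 = 93.
Each receives 10.4 × 93 / 11 = 87.93 from the shared-notes effort.
Player D keeps 18 − 11 = 7, so Player D's payoff is 7 + 87.93 = 94.93.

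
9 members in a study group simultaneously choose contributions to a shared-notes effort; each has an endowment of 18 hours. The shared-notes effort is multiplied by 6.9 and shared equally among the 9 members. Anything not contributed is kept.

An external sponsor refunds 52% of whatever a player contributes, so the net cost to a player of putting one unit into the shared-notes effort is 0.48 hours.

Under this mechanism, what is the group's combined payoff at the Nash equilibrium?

The effective private return per unit is now (6.9/9) / 0.48 = 1.5972 > 1, so every player's dominant strategy flips to full contribution.
So the Nash equilibrium is full contribution by all 9; the group earns 9 × (18 × 0.52 + 6.9 × 18) = 1202.04.

1202.04 hours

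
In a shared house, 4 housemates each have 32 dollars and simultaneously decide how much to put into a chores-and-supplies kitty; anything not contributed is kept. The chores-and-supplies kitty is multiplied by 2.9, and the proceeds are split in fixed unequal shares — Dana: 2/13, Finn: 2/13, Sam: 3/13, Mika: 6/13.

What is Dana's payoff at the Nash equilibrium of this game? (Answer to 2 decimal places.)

46.28 dollars

For player j, contributing a unit is worthwhile iff 2.9 × (j's share) ≥ 1, i.e. iff j's share is at least 0.3448.
Mika alone (share 6/13) is above the threshold, contributing 32; the remaining 3 contribute 0. Total contributed: 32.
Dana keeps 32 and receives 2.9 × 32 × 2/13 = 14.28 from the chores-and-supplies kitty, for a payoff of 46.28.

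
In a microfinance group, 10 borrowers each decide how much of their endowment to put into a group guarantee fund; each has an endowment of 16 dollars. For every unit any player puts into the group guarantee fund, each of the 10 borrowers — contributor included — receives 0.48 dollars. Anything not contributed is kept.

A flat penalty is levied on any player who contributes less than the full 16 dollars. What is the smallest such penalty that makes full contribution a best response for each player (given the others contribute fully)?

8.32 dollars

Given the others contribute fully, the best deviation is to contribute 0 (any partial contribution still incurs the fine and gives up units whose private return 0.48 is below 1).
Deviating from 16 to 0 saves 16 dollars but forfeits the deviator's share of the drop in the group guarantee fund: 0.48 × 16 = 7.68.
So the deviation gain is 16 − 7.68 = 8.32, and the fine must be at least 8.32 dollars to wipe it out.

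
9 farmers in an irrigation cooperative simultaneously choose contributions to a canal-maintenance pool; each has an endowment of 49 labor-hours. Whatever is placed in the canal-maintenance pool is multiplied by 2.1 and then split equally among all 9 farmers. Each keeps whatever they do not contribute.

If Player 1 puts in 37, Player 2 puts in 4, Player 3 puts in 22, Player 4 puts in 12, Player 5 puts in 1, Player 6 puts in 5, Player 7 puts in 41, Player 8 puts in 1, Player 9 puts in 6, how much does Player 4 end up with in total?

Total contributed: 37 + 4 + 22 + 12 + 1 + 5 + 41 + 1 + 6 = 129.
Each receives 2.1 × 129 / 9 = 30.10 from the canal-maintenance pool.
Player 4 keeps 49 − 12 = 37, so Player 4's payoff is 37 + 30.10 = 67.10.

67.10 labor-hours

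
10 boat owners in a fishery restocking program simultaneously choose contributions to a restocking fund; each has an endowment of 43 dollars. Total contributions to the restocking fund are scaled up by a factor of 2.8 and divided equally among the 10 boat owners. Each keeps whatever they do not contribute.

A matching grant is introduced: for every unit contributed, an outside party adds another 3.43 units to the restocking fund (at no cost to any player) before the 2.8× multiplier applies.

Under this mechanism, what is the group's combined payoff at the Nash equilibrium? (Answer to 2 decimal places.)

5333.72 dollars

With the mechanism, a contributed unit returns 2.8 × 4.43 / 10 = 1.2404 per unit of net cost to the contributor — now above 1 — so contributing fully is weakly dominant for every player.
At the Nash equilibrium everyone contributes 43. Group total payoff = 2.8 × 4.43 × 430 = 5333.72.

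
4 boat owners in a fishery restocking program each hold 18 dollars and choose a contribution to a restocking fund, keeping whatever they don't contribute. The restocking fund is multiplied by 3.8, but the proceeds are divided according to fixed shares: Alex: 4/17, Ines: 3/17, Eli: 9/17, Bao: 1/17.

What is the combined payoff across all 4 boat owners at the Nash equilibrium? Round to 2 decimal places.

122.40 dollars

A player with share s gets back 3.8·s per unit contributed, so full contribution is dominant for anyone with s > 1/3.8 = 0.2632 and zero contribution is dominant for anyone below.
Only Eli (9/17) clears that bar, contributing 18; the remaining 3 contribute 0. Total contributed: 18.
The restocking fund pays out 3.8 × 18 = 68.40 in total (split across the unequal shares, but the aggregate is all that matters for the group sum).
The 3 free-riders keep 18 each, adding 54. Group total = 54 + 68.40 = 122.40.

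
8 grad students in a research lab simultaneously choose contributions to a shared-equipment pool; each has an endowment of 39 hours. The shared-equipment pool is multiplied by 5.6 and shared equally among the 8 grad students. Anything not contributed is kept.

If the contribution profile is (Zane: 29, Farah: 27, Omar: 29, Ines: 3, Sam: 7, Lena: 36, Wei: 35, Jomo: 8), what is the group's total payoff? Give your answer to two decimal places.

1112.40 hours

Total contributed: 29 + 27 + 29 + 3 + 7 + 36 + 35 + 8 = 174; total kept: 8 × 39 − 174 = 138.
The shared-equipment pool pays out 5.6 × 174 = 974.40 in aggregate.
Group total = 138 + 974.40 = 1112.40.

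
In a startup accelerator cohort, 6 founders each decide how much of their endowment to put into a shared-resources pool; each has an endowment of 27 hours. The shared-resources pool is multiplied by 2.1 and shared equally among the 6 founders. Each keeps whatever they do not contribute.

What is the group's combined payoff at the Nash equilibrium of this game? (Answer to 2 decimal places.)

162.00 hours

Each contributed unit returns 2.1/6 = 0.3500 to its contributor — below 1 — so contributing 0 is dominant for every player. At the Nash equilibrium everyone keeps their 27, and the group total is 6 × 27 = 162.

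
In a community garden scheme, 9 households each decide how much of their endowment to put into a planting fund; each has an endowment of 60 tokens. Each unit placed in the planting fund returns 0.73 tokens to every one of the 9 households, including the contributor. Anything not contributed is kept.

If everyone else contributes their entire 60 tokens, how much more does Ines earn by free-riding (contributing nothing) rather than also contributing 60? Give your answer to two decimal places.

Switching from a contribution of 60 to 0 lets Ines keep an extra 60 tokens, but lowers the planting fund by 60, which costs Ines their own share of that drop: 0.73 × 60 = 43.80.
Net gain = 60 − 43.80 = 16.20. The private return per contributed unit (0.73) is below 1, so free-riding is indeed the best response regardless of what the others do.

16.20 tokens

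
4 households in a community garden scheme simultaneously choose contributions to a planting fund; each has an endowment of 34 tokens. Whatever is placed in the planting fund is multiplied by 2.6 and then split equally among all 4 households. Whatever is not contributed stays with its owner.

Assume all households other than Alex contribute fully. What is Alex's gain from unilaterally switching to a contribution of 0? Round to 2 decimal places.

Switching from a contribution of 34 to 0 lets Alex keep an extra 34 tokens, but lowers the planting fund by 34, which costs Alex their own share of that drop: 2.6/4 × 34 = 22.10.
Net gain = 34 − 22.10 = 11.90. The private return per contributed unit (0.6500) is below 1, so free-riding is indeed the best response regardless of what the others do.

11.90 tokens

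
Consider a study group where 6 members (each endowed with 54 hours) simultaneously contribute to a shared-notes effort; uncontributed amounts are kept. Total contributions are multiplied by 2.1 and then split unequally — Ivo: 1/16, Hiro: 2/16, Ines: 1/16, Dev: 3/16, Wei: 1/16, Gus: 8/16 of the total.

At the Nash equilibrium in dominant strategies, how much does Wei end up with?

61.09 hours

For player j, contributing a unit is worthwhile iff 2.1 × (j's share) ≥ 1, i.e. iff j's share is at least 0.4762.
The only share above 0.4762 is Gus's 8/16, contributing 54; the remaining 5 contribute 0. Total contributed: 54.
Wei keeps 54 and receives 2.1 × 54 × 1/16 = 7.09 from the shared-notes effort, for a payoff of 61.09.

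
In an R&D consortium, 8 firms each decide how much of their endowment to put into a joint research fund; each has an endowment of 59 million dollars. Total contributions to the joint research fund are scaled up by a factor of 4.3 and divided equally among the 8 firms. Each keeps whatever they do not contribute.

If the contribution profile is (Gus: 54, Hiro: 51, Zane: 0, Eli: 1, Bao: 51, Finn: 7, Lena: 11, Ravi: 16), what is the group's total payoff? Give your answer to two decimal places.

1102.30 million dollars

Total contributed: 54 + 51 + 0 + 1 + 51 + 7 + 11 + 16 = 191; total kept: 8 × 59 − 191 = 281.
The joint research fund pays out 4.3 × 191 = 821.30 in aggregate.
Group total = 281 + 821.30 = 1102.30.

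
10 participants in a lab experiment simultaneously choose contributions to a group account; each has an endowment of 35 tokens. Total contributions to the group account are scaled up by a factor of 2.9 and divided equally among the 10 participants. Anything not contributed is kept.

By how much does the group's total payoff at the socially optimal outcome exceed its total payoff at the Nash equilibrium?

665.00 tokens

Each contributed unit returns 2.9/10 = 0.2900 to its contributor — below 1 — so contributing 0 is dominant for every player. At the Nash equilibrium everyone keeps their 35, and the group total is 10 × 35 = 350.
Each contributed unit returns 2.900 to the group as a whole (0.2900 to each of 10 players), which exceeds 1, so the social optimum is full contribution: group total = 2.900 × 350 = 1015.00.
Efficiency loss = 1015.00 − 350 = 665.00.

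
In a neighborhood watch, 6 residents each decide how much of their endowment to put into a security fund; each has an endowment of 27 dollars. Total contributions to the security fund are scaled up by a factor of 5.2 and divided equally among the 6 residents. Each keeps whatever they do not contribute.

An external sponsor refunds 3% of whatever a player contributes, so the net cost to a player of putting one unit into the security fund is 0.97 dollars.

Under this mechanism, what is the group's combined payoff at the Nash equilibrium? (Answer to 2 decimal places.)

162.00 dollars

With the mechanism, a contributed unit returns (5.2/6) / 0.97 = 0.8935 per unit of net cost — still below 1 — so contributing 0 remains dominant for every player.
At the Nash equilibrium no one contributes; group total payoff = 6 × 27 = 162.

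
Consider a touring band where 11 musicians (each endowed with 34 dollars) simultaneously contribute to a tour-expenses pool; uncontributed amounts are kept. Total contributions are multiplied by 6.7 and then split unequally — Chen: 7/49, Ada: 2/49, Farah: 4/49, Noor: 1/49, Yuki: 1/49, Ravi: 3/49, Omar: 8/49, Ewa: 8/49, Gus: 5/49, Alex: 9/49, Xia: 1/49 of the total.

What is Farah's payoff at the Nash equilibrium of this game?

89.79 dollars

A player with share s gets back 6.7·s per unit contributed, so full contribution is dominant for anyone with s > 1/6.7 = 0.1493 and zero contribution is dominant for anyone below.
Omar, Ewa and Alex clear that bar, contributing 34 each; the remaining 8 contribute 0. Total contributed: 102.
Farah keeps 34 and receives 6.7 × 102 × 4/49 = 55.79 from the tour-expenses pool, for a payoff of 89.79.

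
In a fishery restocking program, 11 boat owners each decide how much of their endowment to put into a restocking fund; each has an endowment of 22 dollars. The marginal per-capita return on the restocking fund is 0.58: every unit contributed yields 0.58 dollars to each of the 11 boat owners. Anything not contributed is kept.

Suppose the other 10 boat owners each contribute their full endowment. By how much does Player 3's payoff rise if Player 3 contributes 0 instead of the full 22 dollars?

9.24 dollars

Switching from a contribution of 22 to 0 lets Player 3 keep an extra 22 dollars, but lowers the restocking fund by 22, which costs Player 3 their own share of that drop: 0.58 × 22 = 12.76.
Net gain = 22 − 12.76 = 9.24. The private return per contributed unit (0.58) is below 1, so free-riding is indeed the best response regardless of what the others do.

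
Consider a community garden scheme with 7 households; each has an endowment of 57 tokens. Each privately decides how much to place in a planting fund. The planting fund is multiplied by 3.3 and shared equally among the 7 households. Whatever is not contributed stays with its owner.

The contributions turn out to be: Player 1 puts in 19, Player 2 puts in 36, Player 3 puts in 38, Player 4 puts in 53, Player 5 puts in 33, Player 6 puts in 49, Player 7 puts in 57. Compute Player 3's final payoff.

Total contributed: 19 + 36 + 38 + 53 + 33 + 49 + 57 = 285.
Each receives 3.3 × 285 / 7 = 134.36 from the planting fund.
Player 3 keeps 57 − 38 = 19, so Player 3's payoff is 19 + 134.36 = 153.36.

153.36 tokens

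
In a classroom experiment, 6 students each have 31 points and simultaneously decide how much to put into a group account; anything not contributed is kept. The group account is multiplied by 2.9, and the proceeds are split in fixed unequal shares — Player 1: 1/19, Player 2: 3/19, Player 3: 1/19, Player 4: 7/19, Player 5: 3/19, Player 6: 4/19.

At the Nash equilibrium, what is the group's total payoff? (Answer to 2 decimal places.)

A player with share s gets back 2.9·s per unit contributed, so full contribution is dominant for anyone with s > 1/2.9 = 0.3448 and zero contribution is dominant for anyone below.
Only Player 4 (7/19) clears that bar, contributing 31; the remaining 5 contribute 0. Total contributed: 31.
The group account pays out 2.9 × 31 = 89.90 in total (split across the unequal shares, but the aggregate is all that matters for the group sum).
The 5 free-riders keep 31 each, adding 155. Group total = 155 + 89.90 = 244.90.

244.90 points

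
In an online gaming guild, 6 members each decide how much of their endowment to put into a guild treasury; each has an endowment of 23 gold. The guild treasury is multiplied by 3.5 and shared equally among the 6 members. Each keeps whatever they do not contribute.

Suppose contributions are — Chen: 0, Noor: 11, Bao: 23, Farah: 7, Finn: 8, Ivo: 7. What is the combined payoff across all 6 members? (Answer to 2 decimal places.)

278.00 gold

Total contributed: 0 + 11 + 23 + 7 + 8 + 7 = 56; total kept: 6 × 23 − 56 = 82.
The guild treasury pays out 3.5 × 56 = 196.00 in aggregate.
Group total = 82 + 196.00 = 278.00.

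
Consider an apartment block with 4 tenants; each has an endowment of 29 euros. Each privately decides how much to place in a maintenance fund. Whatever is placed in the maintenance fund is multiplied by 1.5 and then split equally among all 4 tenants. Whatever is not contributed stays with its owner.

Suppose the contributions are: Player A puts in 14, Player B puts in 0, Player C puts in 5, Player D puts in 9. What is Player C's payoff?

Total contributed: 14 + 0 + 5 + 9 = 28.
Each receives 1.5 × 28 / 4 = 10.50 from the maintenance fund.
Player C keeps 29 − 5 = 24, so Player C's payoff is 24 + 10.50 = 34.50.

34.50 euros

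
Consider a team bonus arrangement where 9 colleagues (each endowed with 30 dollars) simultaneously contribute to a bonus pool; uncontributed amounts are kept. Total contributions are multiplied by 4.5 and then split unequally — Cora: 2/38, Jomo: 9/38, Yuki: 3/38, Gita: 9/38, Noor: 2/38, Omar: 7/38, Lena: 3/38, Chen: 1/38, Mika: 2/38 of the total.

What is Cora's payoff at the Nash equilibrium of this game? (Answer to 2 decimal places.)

44.21 dollars

For player j, contributing a unit is worthwhile iff 4.5 × (j's share) ≥ 1, i.e. iff j's share is at least 0.2222.
The shares above 0.2222 belong to Jomo and Gita, contributing 30 each; the remaining 7 contribute 0. Total contributed: 60.
Cora keeps 30 and receives 4.5 × 60 × 2/38 = 14.21 from the bonus pool, for a payoff of 44.21.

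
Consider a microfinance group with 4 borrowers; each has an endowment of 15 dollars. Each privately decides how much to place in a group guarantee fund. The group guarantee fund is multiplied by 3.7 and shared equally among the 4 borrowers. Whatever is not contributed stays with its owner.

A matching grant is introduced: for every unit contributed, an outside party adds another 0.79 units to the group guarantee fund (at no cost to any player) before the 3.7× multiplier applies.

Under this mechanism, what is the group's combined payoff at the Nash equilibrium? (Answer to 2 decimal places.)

The effective private return per unit is now 3.7 × 1.79 / 4 = 1.6558 > 1, so every player's dominant strategy flips to full contribution.
So the Nash equilibrium is full contribution by all 4; the group earns 3.7 × 1.79 × 60 = 397.38.

397.38 dollars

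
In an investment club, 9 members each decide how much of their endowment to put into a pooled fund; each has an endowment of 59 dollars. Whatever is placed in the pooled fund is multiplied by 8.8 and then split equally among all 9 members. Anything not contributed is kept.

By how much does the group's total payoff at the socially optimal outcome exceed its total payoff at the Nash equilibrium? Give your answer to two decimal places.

4141.80 dollars

Each contributed unit returns 8.8/9 = 0.9778 to its contributor — below 1 — so contributing 0 is dominant for every player. At the Nash equilibrium everyone keeps their 59, and the group total is 9 × 59 = 531.
Each contributed unit returns 8.800 to the group as a whole (0.9778 to each of 9 players), which exceeds 1, so the social optimum is full contribution: group total = 8.800 × 531 = 4672.80.
Efficiency loss = 4672.80 − 531 = 4141.80.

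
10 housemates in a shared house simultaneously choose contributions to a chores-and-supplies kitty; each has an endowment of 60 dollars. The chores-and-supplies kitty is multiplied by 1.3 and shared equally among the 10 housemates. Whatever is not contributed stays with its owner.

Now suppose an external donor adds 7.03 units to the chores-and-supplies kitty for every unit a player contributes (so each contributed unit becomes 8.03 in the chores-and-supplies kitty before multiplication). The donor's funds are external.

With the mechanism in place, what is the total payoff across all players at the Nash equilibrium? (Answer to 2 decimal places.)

6263.40 dollars

Under the mechanism each unit contributed yields 1.3 × 8.03 / 10 = 1.0439 back to its contributor per unit of net cost, which exceeds 1, making full contribution the dominant choice for everyone.
At the Nash equilibrium everyone contributes 60. Group total payoff = 1.3 × 8.03 × 600 = 6263.40.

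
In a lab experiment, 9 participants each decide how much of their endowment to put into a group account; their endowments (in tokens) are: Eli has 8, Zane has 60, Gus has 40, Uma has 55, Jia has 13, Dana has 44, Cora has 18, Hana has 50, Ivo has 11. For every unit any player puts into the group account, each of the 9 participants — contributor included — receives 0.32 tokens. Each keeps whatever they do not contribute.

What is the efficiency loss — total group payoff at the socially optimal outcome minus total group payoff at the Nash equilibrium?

562.12 tokens

The private return per contributed unit is 0.32 < 1 for everyone, so the Nash equilibrium is zero contribution and the group total is Σ E_j = 8 + 60 + 40 + 55 + 13 + 44 + 18 + 50 + 11 = 299.
Each contributed unit returns 2.880 to the group, so the social optimum is full contribution by everyone: group total = 2.880 × 299 = 861.12.
Efficiency loss = (2.880 − 1) × 299 = 562.12.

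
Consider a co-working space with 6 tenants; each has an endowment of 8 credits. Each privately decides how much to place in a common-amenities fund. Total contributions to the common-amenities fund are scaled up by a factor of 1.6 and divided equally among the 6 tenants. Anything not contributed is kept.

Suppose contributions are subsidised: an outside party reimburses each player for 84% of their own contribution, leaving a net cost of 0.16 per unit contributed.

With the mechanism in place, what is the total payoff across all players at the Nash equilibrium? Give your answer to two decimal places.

The effective private return per unit is now (1.6/6) / 0.16 = 1.6667 > 1, so every player's dominant strategy flips to full contribution.
So the Nash equilibrium is full contribution by all 6; the group earns 6 × (8 × 0.84 + 1.6 × 8) = 117.12.

117.12 credits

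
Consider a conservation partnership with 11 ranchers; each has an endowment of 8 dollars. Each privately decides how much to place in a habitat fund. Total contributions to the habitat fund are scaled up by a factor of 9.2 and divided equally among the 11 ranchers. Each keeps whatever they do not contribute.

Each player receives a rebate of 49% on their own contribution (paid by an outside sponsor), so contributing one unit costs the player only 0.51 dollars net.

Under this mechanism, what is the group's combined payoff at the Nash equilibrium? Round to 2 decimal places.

Under the mechanism each unit contributed yields (9.2/11) / 0.51 = 1.6399 back to its contributor per unit of net cost, which exceeds 1, making full contribution the dominant choice for everyone.
So the Nash equilibrium is full contribution by all 11; the group earns 11 × (8 × 0.49 + 9.2 × 8) = 852.72.

852.72 dollars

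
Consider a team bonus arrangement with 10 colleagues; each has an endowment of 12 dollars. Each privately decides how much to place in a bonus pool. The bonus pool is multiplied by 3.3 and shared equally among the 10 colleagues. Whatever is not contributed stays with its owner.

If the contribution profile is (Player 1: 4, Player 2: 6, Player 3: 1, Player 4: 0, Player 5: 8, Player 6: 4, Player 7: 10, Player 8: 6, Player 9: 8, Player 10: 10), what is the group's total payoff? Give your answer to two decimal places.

251.10 dollars

Total contributed: 4 + 6 + 1 + 0 + 8 + 4 + 10 + 6 + 8 + 10 = 57; total kept: 10 × 12 − 57 = 63.
The bonus pool pays out 3.3 × 57 = 188.10 in aggregate.
Group total = 63 + 188.10 = 251.10.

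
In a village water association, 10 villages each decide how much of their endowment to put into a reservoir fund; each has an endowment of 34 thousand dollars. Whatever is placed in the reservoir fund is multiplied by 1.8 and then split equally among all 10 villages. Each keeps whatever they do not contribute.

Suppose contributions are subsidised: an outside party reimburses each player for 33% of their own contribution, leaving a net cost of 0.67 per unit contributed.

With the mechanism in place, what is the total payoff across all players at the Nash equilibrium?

340.00 thousand dollars

Even with the mechanism, each unit contributed returns only (1.8/10) / 0.67 = 0.2687 per unit of net cost, so contributing nothing is still dominant.
Everyone keeps their endowment and the group total is 10 × 34 = 340.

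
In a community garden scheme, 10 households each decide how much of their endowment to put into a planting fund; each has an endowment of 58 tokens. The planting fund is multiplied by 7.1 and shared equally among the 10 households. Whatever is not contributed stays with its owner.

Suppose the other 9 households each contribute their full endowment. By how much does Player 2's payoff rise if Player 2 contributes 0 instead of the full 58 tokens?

Switching from a contribution of 58 to 0 lets Player 2 keep an extra 58 tokens, but lowers the planting fund by 58, which costs Player 2 their own share of that drop: 7.1/10 × 58 = 41.18.
Net gain = 58 − 41.18 = 16.82. The private return per contributed unit (0.7100) is below 1, so free-riding is indeed the best response regardless of what the others do.

16.82 tokens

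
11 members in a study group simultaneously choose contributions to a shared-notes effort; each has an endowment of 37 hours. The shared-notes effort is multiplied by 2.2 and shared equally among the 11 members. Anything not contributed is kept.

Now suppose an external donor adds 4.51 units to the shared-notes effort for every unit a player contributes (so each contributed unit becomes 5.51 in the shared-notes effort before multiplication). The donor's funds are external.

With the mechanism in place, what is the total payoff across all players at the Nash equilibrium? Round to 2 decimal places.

4933.65 hours

Under the mechanism each unit contributed yields 2.2 × 5.51 / 11 = 1.1020 back to its contributor per unit of net cost, which exceeds 1, making full contribution the dominant choice for everyone.
At the Nash equilibrium everyone contributes 37. Group total payoff = 2.2 × 5.51 × 407 = 4933.65.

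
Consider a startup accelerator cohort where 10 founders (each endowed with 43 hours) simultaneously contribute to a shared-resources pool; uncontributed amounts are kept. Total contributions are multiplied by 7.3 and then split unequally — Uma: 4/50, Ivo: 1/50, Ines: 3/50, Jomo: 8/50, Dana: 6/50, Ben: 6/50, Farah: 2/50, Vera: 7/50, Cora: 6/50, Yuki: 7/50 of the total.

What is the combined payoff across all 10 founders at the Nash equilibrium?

A player with share s gets back 7.3·s per unit contributed, so full contribution is dominant for anyone with s > 1/7.3 = 0.1370 and zero contribution is dominant for anyone below.
The shares above 0.1370 belong to Jomo, Vera and Yuki, contributing 43 each; the remaining 7 contribute 0. Total contributed: 129.
The shared-resources pool pays out 7.3 × 129 = 941.70 in total (split across the unequal shares, but the aggregate is all that matters for the group sum).
The 7 free-riders keep 43 each, adding 301. Group total = 301 + 941.70 = 1242.70.

1242.70 hours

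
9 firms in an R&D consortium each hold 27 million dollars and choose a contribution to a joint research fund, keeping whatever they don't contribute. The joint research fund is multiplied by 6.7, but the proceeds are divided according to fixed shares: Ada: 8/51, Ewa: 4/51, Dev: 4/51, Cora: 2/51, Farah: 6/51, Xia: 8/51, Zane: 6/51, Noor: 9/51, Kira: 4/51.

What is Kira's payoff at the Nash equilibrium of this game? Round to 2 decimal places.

69.56 million dollars

For player j, contributing a unit is worthwhile iff 6.7 × (j's share) ≥ 1, i.e. iff j's share is at least 0.1493.
Ada, Xia and Noor clear that bar, contributing 27 each; the remaining 6 contribute 0. Total contributed: 81.
Kira keeps 27 and receives 6.7 × 81 × 4/51 = 42.56 from the joint research fund, for a payoff of 69.56.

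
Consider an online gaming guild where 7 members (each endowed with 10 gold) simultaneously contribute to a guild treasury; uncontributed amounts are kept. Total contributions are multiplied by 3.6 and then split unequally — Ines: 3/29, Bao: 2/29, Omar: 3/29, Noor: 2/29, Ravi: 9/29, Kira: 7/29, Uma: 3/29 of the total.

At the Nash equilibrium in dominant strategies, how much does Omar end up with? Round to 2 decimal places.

13.72 gold

For player j, contributing a unit is worthwhile iff 3.6 × (j's share) ≥ 1, i.e. iff j's share is at least 0.2778.
The only share above 0.2778 is Ravi's 9/29, contributing 10; the remaining 6 contribute 0. Total contributed: 10.
Omar keeps 10 and receives 3.6 × 10 × 3/29 = 3.72 from the guild treasury, for a payoff of 13.72.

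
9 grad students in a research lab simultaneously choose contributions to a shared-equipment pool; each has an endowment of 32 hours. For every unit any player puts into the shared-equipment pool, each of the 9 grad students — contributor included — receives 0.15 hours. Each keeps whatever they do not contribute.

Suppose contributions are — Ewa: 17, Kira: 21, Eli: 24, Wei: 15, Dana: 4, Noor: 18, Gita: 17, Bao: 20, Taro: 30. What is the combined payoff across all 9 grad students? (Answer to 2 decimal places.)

Total contributed: 17 + 21 + 24 + 15 + 4 + 18 + 17 + 20 + 30 = 166; total kept: 9 × 32 − 166 = 122.
The shared-equipment pool pays out 0.15 × 9 × 166 = 224.10 in aggregate.
Group total = 122 + 224.10 = 346.10.

346.10 hours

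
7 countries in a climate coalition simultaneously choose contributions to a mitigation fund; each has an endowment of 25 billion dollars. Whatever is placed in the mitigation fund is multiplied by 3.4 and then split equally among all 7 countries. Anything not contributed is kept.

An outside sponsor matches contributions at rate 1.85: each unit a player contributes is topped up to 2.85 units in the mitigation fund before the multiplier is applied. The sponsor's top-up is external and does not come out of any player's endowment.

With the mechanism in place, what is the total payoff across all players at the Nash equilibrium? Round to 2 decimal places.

1695.75 billion dollars

The effective private return per unit is now 3.4 × 2.85 / 7 = 1.3843 > 1, so every player's dominant strategy flips to full contribution.
So the Nash equilibrium is full contribution by all 7; the group earns 3.4 × 2.85 × 175 = 1695.75.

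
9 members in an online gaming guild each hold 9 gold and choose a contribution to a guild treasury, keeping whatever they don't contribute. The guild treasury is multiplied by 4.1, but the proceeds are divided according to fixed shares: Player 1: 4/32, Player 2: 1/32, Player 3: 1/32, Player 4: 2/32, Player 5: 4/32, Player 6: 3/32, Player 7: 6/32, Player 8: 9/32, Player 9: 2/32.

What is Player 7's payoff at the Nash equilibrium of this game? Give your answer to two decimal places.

For player j, contributing a unit is worthwhile iff 4.1 × (j's share) ≥ 1, i.e. iff j's share is at least 0.2439.
The only share above 0.2439 is Player 8's 9/32, contributing 9; the remaining 8 contribute 0. Total contributed: 9.
Player 7 keeps 9 and receives 4.1 × 9 × 6/32 = 6.92 from the guild treasury, for a payoff of 15.92.

15.92 gold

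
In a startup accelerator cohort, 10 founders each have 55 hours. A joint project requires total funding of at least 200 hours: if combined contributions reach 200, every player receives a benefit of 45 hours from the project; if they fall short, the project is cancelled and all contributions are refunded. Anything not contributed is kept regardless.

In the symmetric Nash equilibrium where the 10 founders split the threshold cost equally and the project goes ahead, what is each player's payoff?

80 hours

Equal share of the threshold: 200/10 = 20.
At this profile no one gains by cutting their contribution: any cut drops the total below 200, the project is cancelled, contributions are refunded, and the deviator ends with 55, which is less than 55 − 20 + 45 = 80. Contributing more than 20 just wastes the excess. So contributing exactly 20 is a best response.
Each player's payoff: 55 − 20 + 45 = 80.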